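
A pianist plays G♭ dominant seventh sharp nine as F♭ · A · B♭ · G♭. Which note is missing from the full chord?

D♭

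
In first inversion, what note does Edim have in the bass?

G

Edim = E–G–B♭. First inversion → third in the bass = G.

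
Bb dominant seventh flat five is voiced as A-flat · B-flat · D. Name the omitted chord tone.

The full Bb dominant seventh flat five chord is B-flat, D, F-flat, A-flat.
Comparing with the voicing, the diminished 5th (5th) — F-flat — is absent.

F-flat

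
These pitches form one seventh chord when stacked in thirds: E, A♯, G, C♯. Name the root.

A♯

Stacking in thirds gives A♯ – C♯ – E – G, so A♯ is the root — A♯ diminished seventh.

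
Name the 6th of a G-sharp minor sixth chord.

E-sharp

G-sharp minor sixth is built on G-sharp; its 6th is a major 6th above the root.
A sixth above G uses the letter E, and the major 6th above G-sharp is E-sharp.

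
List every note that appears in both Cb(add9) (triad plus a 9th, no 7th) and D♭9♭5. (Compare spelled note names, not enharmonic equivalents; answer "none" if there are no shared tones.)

Cb(add9): Cb Eb Gb Db
D♭9♭5: Db F Abb Cb Eb
Common to both → Cb, Eb, Db.

Cb, Eb, Db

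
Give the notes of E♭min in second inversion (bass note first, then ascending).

Bb, Eb, Gb

In root position, E♭min is Eb–Gb–Bb.
Second inversion puts the fifth (Bb) in the bass.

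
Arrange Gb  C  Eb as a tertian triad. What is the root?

Stacking in thirds gives C – Eb – Gb, so C is the root — C diminished triad.

C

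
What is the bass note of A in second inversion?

A = A–C#–E. Second inversion → fifth in the bass = E.

E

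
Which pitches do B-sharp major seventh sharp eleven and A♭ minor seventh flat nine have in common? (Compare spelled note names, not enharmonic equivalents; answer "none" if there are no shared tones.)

none

B-sharp major seventh sharp eleven = B-sharp, D-double-sharp, F-double-sharp, A-double-sharp, E-double-sharp.
A♭ minor seventh flat nine = A-flat, C-flat, E-flat, G-flat, B-double-flat.
Shared: none.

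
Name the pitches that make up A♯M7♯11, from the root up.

A♯M7♯11 is a major seventh sharp eleven built on A#.
- root: A#
- major 3rd: C##
- perfect 5th: E#
- major 7th: G##
- augmented 11th: D##

A#, C##, E#, G##, D##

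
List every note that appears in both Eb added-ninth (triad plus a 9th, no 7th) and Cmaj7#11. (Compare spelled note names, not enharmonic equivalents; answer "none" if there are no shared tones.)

Eb added-ninth = Eb, G, Bb, F.
Cmaj7#11 = C, E, G, B, F#.
Shared: G.

G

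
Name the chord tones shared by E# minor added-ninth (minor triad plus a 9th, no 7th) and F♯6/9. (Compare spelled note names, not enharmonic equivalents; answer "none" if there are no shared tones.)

E# minor added-ninth: E# G# B# F##
F♯6/9: F# A# C# D# G#
Common to both → G#.

G#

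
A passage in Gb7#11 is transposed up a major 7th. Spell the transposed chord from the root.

Transposed root: Gb → F (major 7th up). So we spell F dominant seventh sharp eleven:
Root: F
Major 3rd (3rd): A
Perfect 5th (5th): C
Minor 7th (7th): Eb
Augmented 11th (11th): B

F  A  C  Eb  B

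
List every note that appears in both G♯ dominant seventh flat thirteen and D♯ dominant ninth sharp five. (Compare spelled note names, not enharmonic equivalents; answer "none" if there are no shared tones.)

G♯ dominant seventh flat thirteen: G-sharp B-sharp D-sharp F-sharp E
D♯ dominant ninth sharp five: D-sharp F-double-sharp A-double-sharp C-sharp E-sharp
Common to both → D-sharp.

D-sharp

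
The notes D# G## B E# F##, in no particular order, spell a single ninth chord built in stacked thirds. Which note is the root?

Stacking in thirds gives E# – G## – B – D# – F##, so E# is the root — E# dominant ninth flat five.

E#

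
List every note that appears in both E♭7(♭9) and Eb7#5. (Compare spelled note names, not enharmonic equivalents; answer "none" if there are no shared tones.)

E♭7(♭9) = Eb, G, Bb, Db, Fb.
Eb7#5 = Eb, G, B, Db.
Shared: Eb, G, Db.

Eb – G – Db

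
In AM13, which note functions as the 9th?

B

AM13 is built on A; its 9th is a major 9th above the root.
A second above A uses the letter B, and the major 9th above A is B.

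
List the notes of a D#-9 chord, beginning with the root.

D#-9 is a minor ninth built on D#.
root → D#
3rd (minor 3rd) → F#
5th (perfect 5th) → A#
7th (minor 7th) → C#
9th (major 9th) → E#

D#, F#, A#, C#, E#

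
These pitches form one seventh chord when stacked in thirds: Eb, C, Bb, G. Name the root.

C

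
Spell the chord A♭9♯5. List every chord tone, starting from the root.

Ab, C, E, Gb, Bb

Root Ab, quality dominant ninth sharp five:
Ab — root
C — major 3rd
E — augmented 5th
Gb — minor 7th
Bb — major 9th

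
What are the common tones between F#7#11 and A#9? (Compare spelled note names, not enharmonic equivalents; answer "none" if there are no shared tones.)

A# – B#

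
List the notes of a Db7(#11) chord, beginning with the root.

Root Db, quality dominant seventh sharp eleven:
root → Db
3rd (major 3rd) → F
5th (perfect 5th) → Ab
7th (minor 7th) → Cb
11th (augmented 11th) → G

Db, F, Ab, Cb, G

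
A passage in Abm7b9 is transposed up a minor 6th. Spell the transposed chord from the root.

F♭  A𝄫  C♭  E𝄫  G𝄫

Transposed root: A♭ → F♭ (minor 6th up). So we spell F♭ minor seventh flat nine:
Root: F♭
Minor 3rd (3rd): A𝄫
Perfect 5th (5th): C♭
Minor 7th (7th): E𝄫
Minor 9th (9th): G𝄫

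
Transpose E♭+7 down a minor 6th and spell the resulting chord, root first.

G, B, D#, F

Transposed root: Eb → G (minor 6th down). So we spell G augmented seventh:
G — root
B — major 3rd
D# — augmented 5th
F — minor 7th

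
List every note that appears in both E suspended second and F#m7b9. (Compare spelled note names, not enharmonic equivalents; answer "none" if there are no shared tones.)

E suspended second: E F# B
F#m7b9: F# A C# E G
Common to both → E, F#.

E F#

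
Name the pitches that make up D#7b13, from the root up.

D# – F## – A# – C# – B

D#7b13: dominant seventh flat thirteen on D#.
D# — root
F## — major 3rd
A# — perfect 5th
C# — minor 7th
B — minor 13th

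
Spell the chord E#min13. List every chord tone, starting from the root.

E#, G#, B#, D#, F##, A#, C##

Root E#, quality minor thirteenth:
E# — root
G# — minor 3rd
B# — perfect 5th
D# — minor 7th
F## — major 9th
A# — perfect 11th
C## — major 13th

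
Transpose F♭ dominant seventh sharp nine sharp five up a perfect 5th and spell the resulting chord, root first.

Fb up a perfect 5th → Cb. New chord: Cb dominant seventh sharp nine sharp five.
Cb — root
Eb — major 3rd
G — augmented 5th
Bbb — minor 7th
D — augmented 9th

Cb Eb G Bbb D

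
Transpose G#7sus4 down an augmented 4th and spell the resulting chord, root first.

An augmented 4th down from G♯ is D, so the new chord is D dominant seventh suspended fourth.
root → D
4th (perfect 4th) → G
5th (perfect 5th) → A
7th (minor 7th) → C

D, G, A, C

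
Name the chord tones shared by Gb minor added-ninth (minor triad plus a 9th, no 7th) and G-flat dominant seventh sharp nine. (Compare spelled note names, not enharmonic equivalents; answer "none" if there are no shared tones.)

Gb minor added-ninth = Gb, Bbb, Db, Ab.
G-flat dominant seventh sharp nine = Gb, Bb, Db, Fb, A.
Shared: Gb, Db.

Gb, Db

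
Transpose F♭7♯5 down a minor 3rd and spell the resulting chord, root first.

Transposed root: F♭ → D♭ (minor 3rd down). So we spell D♭ augmented seventh:
root → D♭
3rd (major 3rd) → F
5th (augmented 5th) → A
7th (minor 7th) → C♭

D♭ F A C♭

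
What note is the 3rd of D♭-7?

F♭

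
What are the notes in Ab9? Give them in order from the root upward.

Ab C Eb Gb Bb

Ab9 is a dominant ninth built on Ab.
- root: Ab
- major 3rd: C
- perfect 5th: Eb
- minor 7th: Gb
- major 9th: Bb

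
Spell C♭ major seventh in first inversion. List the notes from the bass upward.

C♭ major seventh = C-flat–E-flat–G-flat–B-flat; first inversion → third (E-flat) lowest.

E-flat, G-flat, B-flat, C-flat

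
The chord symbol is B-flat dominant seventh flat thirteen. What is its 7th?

A-flat

Root of B-flat dominant seventh flat thirteen = B-flat. The 7th is a minor 7th: B-flat up a minor 7th → A-flat.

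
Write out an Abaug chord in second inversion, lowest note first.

E  A♭  C

Abaug = A♭–C–E; second inversion → fifth (E) lowest.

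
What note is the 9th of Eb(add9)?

Root of Eb(add9) = Eb. The 9th is a major 9th: Eb up a major 9th → F.

F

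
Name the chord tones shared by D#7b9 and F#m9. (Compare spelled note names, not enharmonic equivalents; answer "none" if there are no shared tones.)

C#, E

D#7b9 = D#, F##, A#, C#, E.
F#m9 = F#, A, C#, E, G#.
Shared: C#, E.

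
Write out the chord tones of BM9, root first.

BM9 is a major ninth built on B.
- root: B
- major 3rd: D#
- perfect 5th: F#
- major 7th: A#
- major 9th: C#

B D# F# A# C#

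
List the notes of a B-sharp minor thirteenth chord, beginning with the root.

B♯, D♯, F𝄪, A♯, C𝄪, E♯, G𝄪

B-sharp minor thirteenth: minor thirteenth on B♯.
root → B♯
3rd (minor 3rd) → D♯
5th (perfect 5th) → F𝄪
7th (minor 7th) → A♯
9th (major 9th) → C𝄪
11th (perfect 11th) → E♯
13th (major 13th) → G𝄪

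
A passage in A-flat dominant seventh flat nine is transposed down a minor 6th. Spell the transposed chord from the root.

C  E  G  B-flat  D-flat

Transposed root: A-flat → C (minor 6th down). So we spell C dominant seventh flat nine:
C — root
E — major 3rd
G — perfect 5th
B-flat — minor 7th
D-flat — minor 9th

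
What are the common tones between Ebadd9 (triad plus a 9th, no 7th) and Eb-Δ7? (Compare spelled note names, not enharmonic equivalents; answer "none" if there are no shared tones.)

E♭ – B♭

Ebadd9 = E♭, G, B♭, F.
Eb-Δ7 = E♭, G♭, B♭, D.
Shared: E♭, B♭.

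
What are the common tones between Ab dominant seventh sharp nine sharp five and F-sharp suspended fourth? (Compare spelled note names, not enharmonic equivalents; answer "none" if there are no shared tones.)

B

Ab dominant seventh sharp nine sharp five: A-flat C E G-flat B
F-sharp suspended fourth: F-sharp B C-sharp
Common to both → B.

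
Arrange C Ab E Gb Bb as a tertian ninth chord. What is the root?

Ab

Stacking in thirds gives Ab – C – E – Gb – Bb, so Ab is the root — Ab dominant ninth sharp five.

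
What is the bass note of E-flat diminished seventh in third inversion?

E-flat diminished seventh = E-flat–G-flat–B-double-flat–D-double-flat. Third inversion → seventh in the bass = D-double-flat.

D-double-flat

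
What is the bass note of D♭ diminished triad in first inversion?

Fb

D♭ diminished triad in root position is Db–Fb–Abb.
First inversion places the third in the bass, which is Fb.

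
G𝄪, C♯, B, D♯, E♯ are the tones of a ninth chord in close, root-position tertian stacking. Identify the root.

Arranged so that each adjacent pair is a third by letter name: C♯ – E♯ – G𝄪 – B – D♯.
The bottom of that stack, C♯, is the root (this is C♯ dominant ninth sharp five).

C♯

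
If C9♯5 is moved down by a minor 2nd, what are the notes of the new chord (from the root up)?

B, D#, F##, A, C#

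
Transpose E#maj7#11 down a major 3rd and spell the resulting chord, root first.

C♯, E♯, G♯, B♯, F𝄪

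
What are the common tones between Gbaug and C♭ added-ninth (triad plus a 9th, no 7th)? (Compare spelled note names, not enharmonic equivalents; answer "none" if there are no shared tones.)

Gb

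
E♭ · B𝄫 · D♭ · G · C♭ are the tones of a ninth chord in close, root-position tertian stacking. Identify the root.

C♭

Stacking in thirds gives C♭ – E♭ – G – B𝄫 – D♭, so C♭ is the root — C♭ dominant ninth sharp five.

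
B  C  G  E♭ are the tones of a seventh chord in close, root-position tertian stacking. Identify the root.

C

Arranged so that each adjacent pair is a third by letter name: C – E♭ – G – B.
The bottom of that stack, C, is the root (this is C minor-major seventh).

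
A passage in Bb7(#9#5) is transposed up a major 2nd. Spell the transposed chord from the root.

A major 2nd up from Bb is C, so the new chord is C dominant seventh sharp nine sharp five.
Root: C
Major 3rd (3rd): E
Augmented 5th (5th): G#
Minor 7th (7th): Bb
Augmented 9th (9th): D#

C E G# Bb D#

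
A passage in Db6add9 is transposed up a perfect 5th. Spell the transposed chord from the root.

Ab, C, Eb, F, Bb

Transposed root: Db → Ab (perfect 5th up). So we spell Ab six-nine:
root → Ab
3rd (major 3rd) → C
5th (perfect 5th) → Eb
6th (major 6th) → F
9th (major 9th) → Bb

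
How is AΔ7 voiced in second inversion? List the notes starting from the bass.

E, G#, A, C#

In root position, AΔ7 is A–C#–E–G#.
Second inversion puts the fifth (E) in the bass.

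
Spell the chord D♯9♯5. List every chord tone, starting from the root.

D# F## A## C# E#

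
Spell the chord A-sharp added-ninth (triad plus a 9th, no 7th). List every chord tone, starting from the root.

Root A♯, quality added-ninth:
- root: A♯
- major 3rd: C𝄪
- perfect 5th: E♯
- major 9th: B♯

A♯  C𝄪  E♯  B♯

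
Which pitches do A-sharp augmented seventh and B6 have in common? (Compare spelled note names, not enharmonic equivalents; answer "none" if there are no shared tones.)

A-sharp augmented seventh = A♯, C𝄪, E𝄪, G♯.
B6 = B, D♯, F♯, G♯.
Shared: G♯.

G♯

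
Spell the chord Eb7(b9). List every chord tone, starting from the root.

Eb7(b9): dominant seventh flat nine on E♭.
- root: E♭
- major 3rd: G
- perfect 5th: B♭
- minor 7th: D♭
- minor 9th: F♭

E♭ – G – B♭ – D♭ – F♭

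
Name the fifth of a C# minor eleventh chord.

G♯

C# minor eleventh is built on C♯; its 5th is a perfect 5th above the root.
A fifth above C uses the letter G, and the perfect 5th above C♯ is G♯.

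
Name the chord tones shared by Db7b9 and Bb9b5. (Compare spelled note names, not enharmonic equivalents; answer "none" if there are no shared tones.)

Db7b9 = Db, F, Ab, Cb, Ebb.
Bb9b5 = Bb, D, Fb, Ab, C.
Shared: Ab.

Ab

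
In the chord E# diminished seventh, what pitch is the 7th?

D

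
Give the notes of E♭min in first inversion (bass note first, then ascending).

Gb, Bb, Eb

In root position, E♭min is Eb–Gb–Bb.
First inversion puts the third (Gb) in the bass.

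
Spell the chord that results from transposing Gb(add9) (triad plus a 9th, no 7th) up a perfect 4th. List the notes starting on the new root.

C♭  E♭  G♭  D♭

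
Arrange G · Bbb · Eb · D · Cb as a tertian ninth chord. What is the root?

Arranged so that each adjacent pair is a third by letter name: Cb – Eb – G – Bbb – D.
The bottom of that stack, Cb, is the root (this is Cb dominant seventh sharp nine sharp five).

Cb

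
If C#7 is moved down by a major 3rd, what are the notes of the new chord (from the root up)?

Transposed root: C# → A (major 3rd down). So we spell A dominant seventh:
- root: A
- major 3rd: C#
- perfect 5th: E
- minor 7th: G

A – C# – E – G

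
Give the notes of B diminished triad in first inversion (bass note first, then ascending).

D F B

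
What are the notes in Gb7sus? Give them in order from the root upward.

Gb  Cb  Db  Fb

Root Gb, quality dominant seventh suspended fourth:
- root: Gb
- perfect 4th: Cb
- perfect 5th: Db
- minor 7th: Fb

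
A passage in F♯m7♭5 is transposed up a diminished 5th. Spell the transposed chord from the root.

A diminished 5th up from F# is C, so the new chord is C half-diminished seventh.
C — root
Eb — minor 3rd
Gb — diminished 5th
Bb — minor 7th

C, Eb, Gb, Bb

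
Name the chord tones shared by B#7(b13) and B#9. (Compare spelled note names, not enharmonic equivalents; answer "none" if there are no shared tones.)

B#7(b13): B♯ D𝄪 F𝄪 A♯ G♯
B#9: B♯ D𝄪 F𝄪 A♯ C𝄪
Common to both → B♯, D𝄪, F𝄪, A♯.

B♯ – D𝄪 – F𝄪 – A♯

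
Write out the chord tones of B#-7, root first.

Root B#, quality minor seventh:
root → B#
3rd (minor 3rd) → D#
5th (perfect 5th) → F##
7th (minor 7th) → A#

B#, D#, F##, A#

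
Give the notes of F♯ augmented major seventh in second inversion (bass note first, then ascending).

F♯ augmented major seventh = F#–A#–C##–E#; second inversion → fifth (C##) lowest.

C##, E#, F#, A#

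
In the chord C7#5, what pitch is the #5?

C7#5 is built on C; its 5th is an augmented 5th above the root.
A fifth above C uses the letter G, and the augmented 5th above C is G#.

G#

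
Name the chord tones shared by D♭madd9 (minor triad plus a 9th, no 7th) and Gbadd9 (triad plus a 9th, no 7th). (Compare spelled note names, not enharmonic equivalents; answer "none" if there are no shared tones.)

Db Ab

D♭madd9 = Db, Fb, Ab, Eb.
Gbadd9 = Gb, Bb, Db, Ab.
Shared: Db, Ab.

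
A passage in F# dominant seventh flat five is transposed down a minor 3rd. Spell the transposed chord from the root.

A minor 3rd down from F# is D#, so the new chord is D# dominant seventh flat five.
- root: D#
- major 3rd: F##
- diminished 5th: A
- minor 7th: C#

D# F## A C#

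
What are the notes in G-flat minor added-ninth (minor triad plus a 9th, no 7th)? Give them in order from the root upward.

Gb Bbb Db Ab

G-flat minor added-ninth: minor added-ninth on Gb.
- root: Gb
- minor 3rd: Bbb
- perfect 5th: Db
- major 9th: Ab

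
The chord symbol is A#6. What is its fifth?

E#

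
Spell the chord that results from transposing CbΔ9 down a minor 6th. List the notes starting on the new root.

E♭  G  B♭  D  F

C♭ down a minor 6th → E♭. New chord: E♭ major ninth.
E♭ — root
G — major 3rd
B♭ — perfect 5th
D — major 7th
F — major 9th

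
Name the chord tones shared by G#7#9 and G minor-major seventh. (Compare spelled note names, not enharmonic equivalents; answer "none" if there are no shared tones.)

F#

G#7#9 = G#, B#, D#, F#, A##.
G minor-major seventh = G, Bb, D, F#.
Shared: F#.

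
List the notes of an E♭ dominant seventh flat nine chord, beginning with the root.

Root E♭, quality dominant seventh flat nine:
- root: E♭
- major 3rd: G
- perfect 5th: B♭
- minor 7th: D♭
- minor 9th: F♭

E♭, G, B♭, D♭, F♭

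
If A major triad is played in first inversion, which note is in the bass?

A major triad = A–C-sharp–E. First inversion → third in the bass = C-sharp.

C-sharp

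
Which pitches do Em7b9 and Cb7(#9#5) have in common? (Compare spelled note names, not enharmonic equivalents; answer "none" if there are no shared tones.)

G, D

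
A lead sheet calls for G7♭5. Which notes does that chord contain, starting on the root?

G B Db F

Root G, quality dominant seventh flat five:
Root: G
Major 3rd (3rd): B
Diminished 5th (5th): Db
Minor 7th (7th): F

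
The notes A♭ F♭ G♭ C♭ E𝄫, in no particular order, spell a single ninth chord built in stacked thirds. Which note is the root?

F♭

Arranged so that each adjacent pair is a third by letter name: F♭ – A♭ – C♭ – E𝄫 – G♭.
The bottom of that stack, F♭, is the root (this is F♭ dominant ninth).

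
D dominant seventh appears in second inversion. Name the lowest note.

A

D dominant seventh in root position is D–F♯–A–C.
Second inversion places the fifth in the bass, which is A.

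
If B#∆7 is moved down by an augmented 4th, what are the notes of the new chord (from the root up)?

F#, A#, C#, E#

B# down an augmented 4th → F#. New chord: F# major seventh.
- root: F#
- major 3rd: A#
- perfect 5th: C#
- major 7th: E#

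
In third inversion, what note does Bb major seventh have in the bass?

A

Bb major seventh in root position is B-flat–D–F–A.
Third inversion places the seventh in the bass, which is A.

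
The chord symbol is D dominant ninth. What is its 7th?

D dominant ninth is built on D; its 7th is a minor 7th above the root.
A seventh above D uses the letter C, and the minor 7th above D is C.

C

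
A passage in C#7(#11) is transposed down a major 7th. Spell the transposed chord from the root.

D, F♯, A, C, G♯

A major 7th down from C♯ is D, so the new chord is D dominant seventh sharp eleven.
- root: D
- major 3rd: F♯
- perfect 5th: A
- minor 7th: C
- augmented 11th: G♯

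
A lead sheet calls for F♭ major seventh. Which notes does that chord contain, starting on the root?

F♭ major seventh: major seventh on F-flat.
Root: F-flat
Major 3rd (3rd): A-flat
Perfect 5th (5th): C-flat
Major 7th (7th): E-flat

F-flat A-flat C-flat E-flat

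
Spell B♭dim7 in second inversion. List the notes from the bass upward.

B♭dim7 = Bb–Db–Fb–Abb; second inversion → fifth (Fb) lowest.

Fb, Abb, Bb, Db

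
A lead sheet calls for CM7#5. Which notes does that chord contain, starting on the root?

CM7#5: augmented major seventh on C.
root → C
3rd (major 3rd) → E
5th (augmented 5th) → G#
7th (major 7th) → B

C, E, G#, B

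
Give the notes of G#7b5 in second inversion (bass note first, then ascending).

In root position, G#7b5 is G♯–B♯–D–F♯.
Second inversion puts the fifth (D) in the bass.

D F♯ G♯ B♯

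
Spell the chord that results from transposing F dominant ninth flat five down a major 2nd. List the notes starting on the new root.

Transposed root: F → E-flat (major 2nd down). So we spell E-flat dominant ninth flat five:
- root: E-flat
- major 3rd: G
- diminished 5th: B-double-flat
- minor 7th: D-flat
- major 9th: F

E-flat G B-double-flat D-flat F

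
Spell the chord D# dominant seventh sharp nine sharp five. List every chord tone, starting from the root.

D-sharp, F-double-sharp, A-double-sharp, C-sharp, E-double-sharp

D# dominant seventh sharp nine sharp five is a dominant seventh sharp nine sharp five built on D-sharp.
- root: D-sharp
- major 3rd: F-double-sharp
- augmented 5th: A-double-sharp
- minor 7th: C-sharp
- augmented 9th: E-double-sharp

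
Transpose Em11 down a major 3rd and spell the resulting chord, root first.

Transposed root: E → C (major 3rd down). So we spell C minor eleventh:
C — root
Eb — minor 3rd
G — perfect 5th
Bb — minor 7th
D — major 9th
F — perfect 11th

C  Eb  G  Bb  D  F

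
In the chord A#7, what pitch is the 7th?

G♯

Root of A#7 = A♯. The 7th is a minor 7th: A♯ up a minor 7th → G♯.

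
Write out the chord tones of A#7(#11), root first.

Root A#, quality dominant seventh sharp eleven:
A# — root
C## — major 3rd
E# — perfect 5th
G# — minor 7th
D## — augmented 11th

A#  C##  E#  G#  D##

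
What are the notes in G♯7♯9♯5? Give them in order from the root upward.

G# B# D## F# A##

Root G#, quality dominant seventh sharp nine sharp five:
root → G#
3rd (major 3rd) → B#
5th (augmented 5th) → D##
7th (minor 7th) → F#
9th (augmented 9th) → A##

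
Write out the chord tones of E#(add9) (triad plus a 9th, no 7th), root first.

Root E#, quality added-ninth:
Root: E#
Major 3rd (3rd): G##
Perfect 5th (5th): B#
Major 9th (9th): F##

E#  G##  B#  F##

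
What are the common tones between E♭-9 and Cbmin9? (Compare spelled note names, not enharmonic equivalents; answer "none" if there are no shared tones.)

E♭-9 = Eb, Gb, Bb, Db, F.
Cbmin9 = Cb, Ebb, Gb, Bbb, Db.
Shared: Gb, Db.

Gb, Db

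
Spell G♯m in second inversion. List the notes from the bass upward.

In root position, G♯m is G♯–B–D♯.
Second inversion puts the fifth (D♯) in the bass.

D♯ G♯ B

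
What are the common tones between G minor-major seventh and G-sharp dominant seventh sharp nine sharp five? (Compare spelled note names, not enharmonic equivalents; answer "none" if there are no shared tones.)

F-sharp

G minor-major seventh: G B-flat D F-sharp
G-sharp dominant seventh sharp nine sharp five: G-sharp B-sharp D-double-sharp F-sharp A-double-sharp
Common to both → F-sharp.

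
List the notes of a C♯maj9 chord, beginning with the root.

C# – E# – G# – B# – D#

C♯maj9 is a major ninth built on C#.
root → C#
3rd (major 3rd) → E#
5th (perfect 5th) → G#
7th (major 7th) → B#
9th (major 9th) → D#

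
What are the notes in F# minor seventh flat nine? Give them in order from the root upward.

F#, A, C#, E, G

Root F#, quality minor seventh flat nine:
root → F#
3rd (minor 3rd) → A
5th (perfect 5th) → C#
7th (minor 7th) → E
9th (minor 9th) → G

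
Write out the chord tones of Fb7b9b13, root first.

Fb7b9b13 is a dominant seventh flat nine flat thirteen built on Fb.
Root: Fb
Major 3rd (3rd): Ab
Perfect 5th (5th): Cb
Minor 7th (7th): Ebb
Minor 9th (9th): Gbb
Minor 13th (13th): Dbb

Fb, Ab, Cb, Ebb, Gbb, Dbb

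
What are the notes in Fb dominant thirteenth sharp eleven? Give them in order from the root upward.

Fb dominant thirteenth sharp eleven is a dominant thirteenth sharp eleven built on F♭.
root → F♭
3rd (major 3rd) → A♭
5th (perfect 5th) → C♭
7th (minor 7th) → E𝄫
9th (major 9th) → G♭
11th (augmented 11th) → B♭
13th (major 13th) → D♭

F♭  A♭  C♭  E𝄫  G♭  B♭  D♭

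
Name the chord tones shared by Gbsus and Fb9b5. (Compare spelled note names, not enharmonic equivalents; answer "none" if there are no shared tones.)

Gbsus = Gb, Cb, Db.
Fb9b5 = Fb, Ab, Cbb, Ebb, Gb.
Shared: Gb.

Gb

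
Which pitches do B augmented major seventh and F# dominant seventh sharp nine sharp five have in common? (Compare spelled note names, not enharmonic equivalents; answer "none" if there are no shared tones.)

A-sharp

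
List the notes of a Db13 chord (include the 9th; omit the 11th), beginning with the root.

Db – F – Ab – Cb – Eb – Bb

Db13 is a dominant thirteenth built on Db.
Db — root
F — major 3rd
Ab — perfect 5th
Cb — minor 7th
Eb — major 9th
Bb — major 13th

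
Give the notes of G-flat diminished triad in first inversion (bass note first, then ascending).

G-flat diminished triad = G♭–B𝄫–D𝄫; first inversion → third (B𝄫) lowest.

B𝄫  D𝄫  G♭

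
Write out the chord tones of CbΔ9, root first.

CbΔ9: major ninth on Cb.
Cb — root
Eb — major 3rd
Gb — perfect 5th
Bb — major 7th
Db — major 9th

Cb, Eb, Gb, Bb, Db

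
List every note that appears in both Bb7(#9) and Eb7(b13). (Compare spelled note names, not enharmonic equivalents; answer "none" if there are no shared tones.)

Bb7(#9): Bb D F Ab C#
Eb7(b13): Eb G Bb Db Cb
Common to both → Bb.

Bb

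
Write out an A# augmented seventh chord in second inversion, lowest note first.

In root position, A# augmented seventh is A-sharp–C-double-sharp–E-double-sharp–G-sharp.
Second inversion puts the fifth (E-double-sharp) in the bass.

E-double-sharp, G-sharp, A-sharp, C-double-sharp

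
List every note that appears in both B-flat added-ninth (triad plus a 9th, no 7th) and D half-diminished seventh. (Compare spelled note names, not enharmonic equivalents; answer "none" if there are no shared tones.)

D  F  C

B-flat added-ninth: B♭ D F C
D half-diminished seventh: D F A♭ C
Common to both → D, F, C.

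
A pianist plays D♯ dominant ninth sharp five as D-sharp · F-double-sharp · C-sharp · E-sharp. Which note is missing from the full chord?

The full D♯ dominant ninth sharp five chord is D-sharp, F-double-sharp, A-double-sharp, C-sharp, E-sharp.
Comparing with the voicing, the augmented 5th (5th) — A-double-sharp — is absent.

A-double-sharp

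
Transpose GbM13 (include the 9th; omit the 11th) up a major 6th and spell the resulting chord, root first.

Eb G Bb D F C

Transposed root: Gb → Eb (major 6th up). So we spell Eb major thirteenth:
Root: Eb
Major 3rd (3rd): G
Perfect 5th (5th): Bb
Major 7th (7th): D
Major 9th (9th): F
Major 13th (13th): C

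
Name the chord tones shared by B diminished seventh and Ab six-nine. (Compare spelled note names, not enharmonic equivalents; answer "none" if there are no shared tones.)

F A-flat

B diminished seventh: B D F A-flat
Ab six-nine: A-flat C E-flat F B-flat
Common to both → F, A-flat.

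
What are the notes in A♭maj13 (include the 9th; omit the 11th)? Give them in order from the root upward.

A♭, C, E♭, G, B♭, F

A♭maj13 is a major thirteenth built on A♭.
A♭ — root
C — major 3rd
E♭ — perfect 5th
G — major 7th
B♭ — major 9th
F — major 13th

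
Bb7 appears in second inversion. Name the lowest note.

F

Bb7 = Bb–D–F–Ab. Second inversion → fifth in the bass = F.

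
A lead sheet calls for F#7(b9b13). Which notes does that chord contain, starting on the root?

F#7(b9b13) is a dominant seventh flat nine flat thirteen built on F#.
- root: F#
- major 3rd: A#
- perfect 5th: C#
- minor 7th: E
- minor 9th: G
- minor 13th: D

F# A# C# E G D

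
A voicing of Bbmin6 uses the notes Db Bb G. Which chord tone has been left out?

F

Bbmin6 = Bb, Db, F, G. The voicing lacks the 5th (perfect 5th), F.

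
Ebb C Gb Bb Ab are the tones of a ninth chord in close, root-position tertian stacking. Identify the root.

Ab

Stacking in thirds gives Ab – C – Ebb – Gb – Bb, so Ab is the root — Ab dominant ninth flat five.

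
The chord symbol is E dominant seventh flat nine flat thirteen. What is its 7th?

E dominant seventh flat nine flat thirteen is built on E; its 7th is a minor 7th above the root.
A seventh above E uses the letter D, and the minor 7th above E is D.

D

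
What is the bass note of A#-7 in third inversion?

G#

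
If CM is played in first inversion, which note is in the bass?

CM = C–E–G. First inversion → third in the bass = E.

E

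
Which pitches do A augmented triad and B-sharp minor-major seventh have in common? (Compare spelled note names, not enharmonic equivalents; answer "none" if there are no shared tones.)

none

A augmented triad = A, C#, E#.
B-sharp minor-major seventh = B#, D#, F##, A##.
Shared: none.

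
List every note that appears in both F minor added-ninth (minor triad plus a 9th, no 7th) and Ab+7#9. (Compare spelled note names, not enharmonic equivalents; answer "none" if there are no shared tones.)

F minor added-ninth: F Ab C G
Ab+7#9: Ab C E Gb B
Common to both → Ab, C.

Ab, C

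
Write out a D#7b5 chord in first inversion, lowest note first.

F##  A  C#  D#

D#7b5 = D#–F##–A–C#; first inversion → third (F##) lowest.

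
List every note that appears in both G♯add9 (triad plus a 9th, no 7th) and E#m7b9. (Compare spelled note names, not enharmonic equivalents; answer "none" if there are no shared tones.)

G♯add9: G# B# D# A#
E#m7b9: E# G# B# D# F#
Common to both → G#, B#, D#.

G#, B#, D#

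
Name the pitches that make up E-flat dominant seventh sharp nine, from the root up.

Root E-flat, quality dominant seventh sharp nine:
Root: E-flat
Major 3rd (3rd): G
Perfect 5th (5th): B-flat
Minor 7th (7th): D-flat
Augmented 9th (9th): F-sharp

E-flat  G  B-flat  D-flat  F-sharp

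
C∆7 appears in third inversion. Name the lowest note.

B

C∆7 in root position is C–E–G–B.
Third inversion places the seventh in the bass, which is B.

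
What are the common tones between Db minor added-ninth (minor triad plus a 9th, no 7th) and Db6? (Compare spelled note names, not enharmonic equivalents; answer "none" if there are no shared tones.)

Db minor added-ninth: Db Fb Ab Eb
Db6: Db F Ab Bb
Common to both → Db, Ab.

Db Ab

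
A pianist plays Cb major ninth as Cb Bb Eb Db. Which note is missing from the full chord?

Gb

The full Cb major ninth chord is Cb, Eb, Gb, Bb, Db.
Comparing with the voicing, the perfect 5th (5th) — Gb — is absent.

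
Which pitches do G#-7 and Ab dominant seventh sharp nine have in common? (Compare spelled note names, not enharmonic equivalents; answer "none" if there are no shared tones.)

G#-7: G# B D# F#
Ab dominant seventh sharp nine: Ab C Eb Gb B
Common to both → B.

B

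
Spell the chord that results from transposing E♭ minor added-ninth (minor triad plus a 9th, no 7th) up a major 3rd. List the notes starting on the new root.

Eb up a major 3rd → G. New chord: G minor added-ninth.
Root: G
Minor 3rd (3rd): Bb
Perfect 5th (5th): D
Major 9th (9th): A

G, Bb, D, A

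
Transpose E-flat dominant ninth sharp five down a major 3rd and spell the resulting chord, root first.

A major 3rd down from Eb is Cb, so the new chord is Cb dominant ninth sharp five.
- root: Cb
- major 3rd: Eb
- augmented 5th: G
- minor 7th: Bbb
- major 9th: Db

Cb  Eb  G  Bbb  Db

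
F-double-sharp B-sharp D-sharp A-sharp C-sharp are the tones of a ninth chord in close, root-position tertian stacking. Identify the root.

B-sharp

Stacking in thirds gives B-sharp – D-sharp – F-double-sharp – A-sharp – C-sharp, so B-sharp is the root — B-sharp minor seventh flat nine.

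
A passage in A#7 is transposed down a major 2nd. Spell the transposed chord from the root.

A major 2nd down from A# is G#, so the new chord is G# dominant seventh.
Root: G#
Major 3rd (3rd): B#
Perfect 5th (5th): D#
Minor 7th (7th): F#

G#  B#  D#  F#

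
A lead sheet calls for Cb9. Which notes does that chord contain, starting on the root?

Cb Eb Gb Bbb Db

Cb9 is a dominant ninth built on Cb.
Cb — root
Eb — major 3rd
Gb — perfect 5th
Bbb — minor 7th
Db — major 9th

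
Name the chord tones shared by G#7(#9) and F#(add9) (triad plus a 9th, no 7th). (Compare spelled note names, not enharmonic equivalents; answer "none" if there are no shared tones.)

G#7(#9) = G♯, B♯, D♯, F♯, A𝄪.
F#(add9) = F♯, A♯, C♯, G♯.
Shared: G♯, F♯.

G♯, F♯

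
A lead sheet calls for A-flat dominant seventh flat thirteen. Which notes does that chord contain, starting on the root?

A-flat – C – E-flat – G-flat – F-flat

Root A-flat, quality dominant seventh flat thirteen:
- root: A-flat
- major 3rd: C
- perfect 5th: E-flat
- minor 7th: G-flat
- minor 13th: F-flat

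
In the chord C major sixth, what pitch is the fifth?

Root of C major sixth = C. The 5th is a perfect 5th: C up a perfect 5th → G.

G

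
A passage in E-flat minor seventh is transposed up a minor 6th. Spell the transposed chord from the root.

C-flat, E-double-flat, G-flat, B-double-flat

A minor 6th up from E-flat is C-flat, so the new chord is C-flat minor seventh.
root → C-flat
3rd (minor 3rd) → E-double-flat
5th (perfect 5th) → G-flat
7th (minor 7th) → B-double-flat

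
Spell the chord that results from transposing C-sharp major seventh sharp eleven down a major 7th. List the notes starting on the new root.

D F-sharp A C-sharp G-sharp

Transposed root: C-sharp → D (major 7th down). So we spell D major seventh sharp eleven:
D — root
F-sharp — major 3rd
A — perfect 5th
C-sharp — major 7th
G-sharp — augmented 11th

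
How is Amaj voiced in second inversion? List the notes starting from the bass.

E, A, C#

In root position, Amaj is A–C#–E.
Second inversion puts the fifth (E) in the bass.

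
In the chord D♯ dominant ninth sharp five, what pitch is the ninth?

E#

Root of D♯ dominant ninth sharp five = D#. The 9th is a major 9th: D# up a major 9th → E#.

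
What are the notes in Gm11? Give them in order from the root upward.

G  Bb  D  F  A  C

Gm11: minor eleventh on G.
Root: G
Minor 3rd (3rd): Bb
Perfect 5th (5th): D
Minor 7th (7th): F
Major 9th (9th): A
Perfect 11th (11th): C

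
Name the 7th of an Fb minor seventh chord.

E-double-flat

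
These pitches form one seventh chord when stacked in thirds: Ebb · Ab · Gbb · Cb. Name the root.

Ab

Arranged so that each adjacent pair is a third by letter name: Ab – Cb – Ebb – Gbb.
The bottom of that stack, Ab, is the root (this is Ab diminished seventh).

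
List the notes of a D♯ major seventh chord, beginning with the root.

D# F## A# C##

D♯ major seventh is a major seventh built on D#.
D# — root
F## — major 3rd
A# — perfect 5th
C## — major 7th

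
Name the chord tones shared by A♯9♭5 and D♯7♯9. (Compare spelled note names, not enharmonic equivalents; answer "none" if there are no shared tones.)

A♯

A♯9♭5 = A♯, C𝄪, E, G♯, B♯.
D♯7♯9 = D♯, F𝄪, A♯, C♯, E𝄪.
Shared: A♯.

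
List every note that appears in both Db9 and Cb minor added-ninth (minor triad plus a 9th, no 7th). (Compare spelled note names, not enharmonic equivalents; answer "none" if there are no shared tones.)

Db, Cb

Db9 = Db, F, Ab, Cb, Eb.
Cb minor added-ninth = Cb, Ebb, Gb, Db.
Shared: Db, Cb.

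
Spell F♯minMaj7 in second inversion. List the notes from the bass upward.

F♯minMaj7 = F#–A–C#–E#; second inversion → fifth (C#) lowest.

C# – E# – F# – A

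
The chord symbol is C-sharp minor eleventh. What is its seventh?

C-sharp minor eleventh is built on C-sharp; its 7th is a minor 7th above the root.
A seventh above C uses the letter B, and the minor 7th above C-sharp is B.

B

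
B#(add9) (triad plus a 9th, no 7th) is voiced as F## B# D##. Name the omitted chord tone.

C##

The full B#(add9) chord is B#, D##, F##, C##.
Comparing with the voicing, the major 9th (9th) — C## — is absent.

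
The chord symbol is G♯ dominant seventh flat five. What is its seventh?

F#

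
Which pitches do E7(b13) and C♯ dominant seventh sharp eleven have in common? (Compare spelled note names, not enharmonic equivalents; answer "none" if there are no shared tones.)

G#, B

E7(b13): E G# B D C
C♯ dominant seventh sharp eleven: C# E# G# B F##
Common to both → G#, B.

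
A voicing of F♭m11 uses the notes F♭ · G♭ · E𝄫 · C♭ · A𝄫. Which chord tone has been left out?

B𝄫

The full F♭m11 chord is F♭, A𝄫, C♭, E𝄫, G♭, B𝄫.
Comparing with the voicing, the perfect 11th (11th) — B𝄫 — is absent.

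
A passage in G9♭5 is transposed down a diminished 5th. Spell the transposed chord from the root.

C#, E#, G, B, D#

A diminished 5th down from G is C#, so the new chord is C# dominant ninth flat five.
C# — root
E# — major 3rd
G — diminished 5th
B — minor 7th
D# — major 9th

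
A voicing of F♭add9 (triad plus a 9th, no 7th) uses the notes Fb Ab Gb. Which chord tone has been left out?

Cb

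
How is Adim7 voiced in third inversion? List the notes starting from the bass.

Gb  A  C  Eb

Adim7 = A–C–Eb–Gb; third inversion → seventh (Gb) lowest.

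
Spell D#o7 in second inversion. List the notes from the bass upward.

D#o7 = D#–F#–A–C; second inversion → fifth (A) lowest.

A – C – D# – F#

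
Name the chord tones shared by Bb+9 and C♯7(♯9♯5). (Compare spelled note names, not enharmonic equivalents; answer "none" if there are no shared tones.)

none

Bb+9: Bb D F# Ab C
C♯7(♯9♯5): C# E# G## B D##
Common to both → none.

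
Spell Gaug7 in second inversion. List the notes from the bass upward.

Gaug7 = G–B–D#–F; second inversion → fifth (D#) lowest.

D#  F  G  B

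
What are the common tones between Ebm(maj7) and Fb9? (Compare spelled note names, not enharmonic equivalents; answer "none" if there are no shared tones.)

G♭

Ebm(maj7) = E♭, G♭, B♭, D.
Fb9 = F♭, A♭, C♭, E𝄫, G♭.
Shared: G♭.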